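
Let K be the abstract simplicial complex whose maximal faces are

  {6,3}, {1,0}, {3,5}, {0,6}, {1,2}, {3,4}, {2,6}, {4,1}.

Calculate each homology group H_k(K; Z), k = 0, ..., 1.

We work with the vertex ordering 0 < 1 < 2 < 3 < 4 < 5 < 6. The simplices of K, each written with vertices in increasing order, are:

  0-simplices (7): [0], [1], [2], [3], [4], [5], [6]
  1-simplices (8): [0,1], [0,6], [1,2], [1,4], [2,6], [3,4], [3,5], [3,6]

giving chain groups C_0 ≅ Z^7, C_1 ≅ Z^8.

Boundary ∂_1: C_1 → C_0 maps an edge to its endpoints' difference, ∂[p,q] = q − p. For instance
  ∂[2,6] = [6] − [2].
The resulting 7×8 matrix has rank 6, and its Smith normal form has invariant factors (1,1,1,1,1,1).

From H_k ≅ ker(∂_k) / im(∂_{k+1}) we obtain:

  H_0: rank C_0 − rank ∂_1 = 7 − 6 = 1, and the invariant factors of ∂_1 are all 1, so H_0 ≅ Z.
  H_1: rank ker ∂_1 − rank ∂_2 = (8 − 6) − 0 = 2, and there is no ∂_2, so H_1 ≅ Z^2.

As a check, the Euler characteristic is 7 − 8 = -1, which agrees with 1 − 2 = -1.

H_0 ≅ Z,  H_1 ≅ Z^2.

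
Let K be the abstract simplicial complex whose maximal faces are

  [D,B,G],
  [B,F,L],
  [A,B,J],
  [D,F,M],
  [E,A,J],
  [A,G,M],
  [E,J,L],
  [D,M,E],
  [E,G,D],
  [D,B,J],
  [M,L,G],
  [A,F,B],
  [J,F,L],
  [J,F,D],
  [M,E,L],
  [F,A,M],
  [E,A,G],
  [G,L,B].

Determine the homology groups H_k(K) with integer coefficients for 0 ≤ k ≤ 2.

H_0 ≅ Z,  H_1 ≅ Z × Z/2,  H_2 = 0.

K has 9 vertices, 27 edges, 18 triangles.
rank ∂_0 = 0, rank ∂_1 = 8 ⇒ b_0 = 9 − 0 − 8 = 1; all invariant factors of ∂_1 are 1 so no torsion. So H_0 ≅ Z.
rank ∂_1 = 8, rank ∂_2 = 18 ⇒ b_1 = 27 − 8 − 18 = 1; ∂_2 has invariant factor(s) [2] giving torsion. So H_1 ≅ Z × Z/2.
rank ∂_2 = 18, rank ∂_3 = 0 ⇒ b_2 = 18 − 18 − 0 = 0. So H_2 ≅ 0.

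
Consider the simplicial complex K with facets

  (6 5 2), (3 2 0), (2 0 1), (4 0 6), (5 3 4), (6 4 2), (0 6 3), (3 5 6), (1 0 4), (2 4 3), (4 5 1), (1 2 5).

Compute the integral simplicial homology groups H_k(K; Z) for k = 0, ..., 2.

Order the vertices as 0 < 1 < 2 < 3 < 4 < 5 < 6. Listing each simplex with vertices in this order, K has dimension 2 with simplices:

  0-simplices (7): [0], [1], [2], [3], [4], [5], [6]
  1-simplices (18): [0,1], [0,2], [0,3], [0,4], [0,6], [1,2], [1,4], [1,5], [2,3], [2,4], [2,5], [2,6], [3,4], [3,5], [3,6], [4,5], [4,6], [5,6]
  2-simplices (12): [0,1,2], [0,1,4], [0,2,3], [0,3,6], [0,4,6], [1,2,5], [1,4,5], [2,3,4], [2,4,6], [2,5,6], [3,4,5], [3,5,6]

so the chain groups are C_0 ≅ Z^7, C_1 ≅ Z^18, C_2 ≅ Z^12.

Boundary ∂_1: C_1 → C_0 sends each edge [p,q] (with p < q) to q − p.
As a 7×18 matrix over Z this has rank 6, with invariant factors (1,1,1,1,1,1).

The boundary map ∂_2: C_2 → C_1 acts by ∂[p,q,r] = [q,r] − [p,r] + [p,q]. For instance
  ∂[2,3,4] = [3,4] − [2,4] + [2,3],
  ∂[3,4,5] = [4,5] − [3,5] + [3,4].
The resulting 18×12 matrix has rank 12, and its Smith normal form has invariant factors (1,1,1,1,1,1,1,1,1,1,1,2).

From H_k ≅ ker(∂_k) / im(∂_{k+1}) we obtain:

  H_0: rank C_0 − rank ∂_1 = 7 − 6 = 1, and the invariant factors of ∂_1 are all 1, so H_0 ≅ Z.
  H_1: rank ker ∂_1 − rank ∂_2 = (18 − 6) − 12 = 0, and ∂_2 has invariant factor 2 > 1, so H_1 ≅ Z/2.
  H_2: rank ker ∂_2 − rank ∂_3 = (12 − 12) − 0 = 0, and there is no ∂_3, so H_2 ≅ 0.

As a check, the Euler characteristic is 7 − 18 + 12 = 1, which agrees with 1 − 0 + 0 = 1.
(K is a triangulation of the real projective plane RP^2.)

H_0 ≅ Z,  H_1 ≅ Z/2,  H_2 = 0.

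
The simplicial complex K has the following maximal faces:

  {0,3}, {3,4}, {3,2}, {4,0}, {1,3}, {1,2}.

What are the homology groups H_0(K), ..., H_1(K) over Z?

H_0 = Z,  H_1 = Z^2.

Fix the vertex order 0 < 1 < 2 < 3 < 4 and write every simplex with vertices in increasing order. Then dim K = 1 and the simplices of K are:

  0-simplices (5): [0], [1], [2], [3], [4]
  1-simplices (6): [0,3], [0,4], [1,2], [1,3], [2,3], [3,4]

giving chain groups C_0 ≅ Z^5, C_1 ≅ Z^6.

Boundary ∂_1: C_1 → C_0 sends each edge [p,q] (with p < q) to q − p.
The 5×6 boundary matrix has rank 4 and Smith normal form diag(1,1,1,1).

Computing H_k = (kernel of ∂_k) / (image of ∂_{k+1}):

  H_0: rank C_0 − rank ∂_1 = 5 − 4 = 1, and the invariant factors of ∂_1 are all 1, so H_0 = Z.
  H_1: rank ker ∂_1 − rank ∂_2 = (6 − 4) − 0 = 2, and there is no ∂_2, so H_1 = Z^2.

(K is a triangulation of a wedge of 2 circles.)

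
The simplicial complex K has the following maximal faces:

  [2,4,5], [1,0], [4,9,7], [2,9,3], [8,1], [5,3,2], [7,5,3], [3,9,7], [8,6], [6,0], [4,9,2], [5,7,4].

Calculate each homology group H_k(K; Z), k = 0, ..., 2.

H_0 ≅ Z^2,  H_1 ≅ Z,  H_2 ≅ Z.

Order the vertices as 0 < 1 < 2 < 3 < 4 < 5 < 6 < 7 < 8 < 9. Listing each simplex with vertices in this order, K has dimension 2 with simplices:

  0-simplices (10): [0], [1], [2], [3], [4], [5], [6], [7], [8], [9]
  1-simplices (16): [0,1], [0,6], [1,8], [2,3], [2,4], [2,5], [2,9], [3,5], [3,7], [3,9], [4,5], [4,7], [4,9], [5,7], [6,8], [7,9]
  2-simplices (8): [2,3,5], [2,3,9], [2,4,5], [2,4,9], [3,5,7], [3,7,9], [4,5,7], [4,7,9]

giving chain groups C_0 ≅ Z^10, C_1 ≅ Z^16, C_2 ≅ Z^8.

∂_1: C_1 → C_0 is given by ∂[p,q] = [q] − [p].
The 10×16 boundary matrix has rank 8 and Smith normal form diag(1,1,1,1,1,1,1,1).

The boundary map ∂_2: C_2 → C_1 sends each 2-simplex [p,q,r] to [q,r] − [p,r] + [p,q]. For instance
  ∂[4,7,9] = [7,9] − [4,9] + [4,7],
  ∂[2,4,5] = [4,5] − [2,5] + [2,4].
The resulting 16×8 matrix has rank 7, and its Smith normal form has invariant factors (1,1,1,1,1,1,1).

From H_k ≅ ker(∂_k) / im(∂_{k+1}) we obtain:

  H_0: rank C_0 − rank ∂_1 = 10 − 8 = 2, and the invariant factors of ∂_1 are all 1, so H_0 = Z^2.
  H_1: rank ker ∂_1 − rank ∂_2 = (16 − 8) − 7 = 1, and the invariant factors of ∂_2 are all 1, so H_1 = Z.
  H_2: rank ker ∂_2 − rank ∂_3 = (8 − 7) − 0 = 1, and there is no ∂_3, so H_2 = Z.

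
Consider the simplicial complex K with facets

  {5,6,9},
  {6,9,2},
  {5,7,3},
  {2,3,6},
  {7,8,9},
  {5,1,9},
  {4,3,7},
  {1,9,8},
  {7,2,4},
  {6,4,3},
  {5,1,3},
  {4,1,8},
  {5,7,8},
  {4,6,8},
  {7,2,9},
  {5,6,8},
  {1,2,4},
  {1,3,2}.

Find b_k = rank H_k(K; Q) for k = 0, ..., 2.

b_0 = 1, b_1 = 1, b_2 = 0.

Fix the vertex order 1 < 2 < 3 < 4 < 5 < 6 < 7 < 8 < 9 and write every simplex with vertices in increasing order. Then dim K = 2 and the simplices of K are:

  0-simplices (9): [1], [2], [3], [4], [5], [6], [7], [8], [9]
  1-simplices (27): (27 of them)
  2-simplices (18): [1,2,3], [1,2,4], [1,3,5], [1,4,8], [1,5,9], [1,8,9], [2,3,6], [2,4,7], [2,6,9], [2,7,9], [3,4,6], [3,4,7], [3,5,7], [4,6,8], [5,6,8], [5,6,9], [5,7,8], [7,8,9]

giving chain groups C_0 ≅ Z^9, C_1 ≅ Z^27, C_2 ≅ Z^18.

∂_1: C_1 → C_0 maps an edge to its endpoints' difference, ∂[p,q] = q − p. For instance
  ∂[5,9] = [9] − [5].
The 9×27 boundary matrix has rank 8 and Smith normal form diag(1,1,1,1,1,1,1,1).

∂_2: C_2 → C_1 acts by ∂[p,q,r] = [q,r] − [p,r] + [p,q]. For instance
  ∂[1,5,9] = [5,9] − [1,9] + [1,5],
  ∂[5,6,8] = [6,8] − [5,8] + [5,6].
This gives a 27×18 integer matrix of rank 18; reducing to Smith normal form yields diagonal entries (1,1,1,1,1,1,1,1,1,1,1,1,1,1,1,1,1,2).

Reading off H_k = ker ∂_k / im ∂_{k+1}:

  H_0: rank C_0 − rank ∂_1 = 9 − 8 = 1, and the invariant factors of ∂_1 are all 1, so H_0 = Z.
  H_1: rank ker ∂_1 − rank ∂_2 = (27 − 8) − 18 = 1, and ∂_2 has invariant factor 2 > 1, so H_1 = Z ⊕ Z_2.
  H_2: rank ker ∂_2 − rank ∂_3 = (18 − 18) − 0 = 0, and there is no ∂_3, so H_2 = 0.

Hence the Betti numbers are b_0 = 1, b_1 = 1, b_2 = 0.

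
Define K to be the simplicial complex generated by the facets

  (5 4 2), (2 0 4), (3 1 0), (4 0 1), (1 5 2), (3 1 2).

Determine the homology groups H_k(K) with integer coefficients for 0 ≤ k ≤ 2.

H_0 = Z,  H_1 = Z,  H_2 = 0.

We work with the vertex ordering 0 < 1 < 2 < 3 < 4 < 5. The simplices of K, each written with vertices in increasing order, are:

  0-simplices (6): [0], [1], [2], [3], [4], [5]
  1-simplices (12): [0,1], [0,2], [0,3], [0,4], [1,2], [1,3], [1,4], [1,5], [2,3], [2,4], [2,5], [4,5]
  2-simplices (6): [0,1,3], [0,1,4], [0,2,4], [1,2,3], [1,2,5], [2,4,5]

Hence C_0 ≅ Z^6, C_1 ≅ Z^12, C_2 ≅ Z^6.

The boundary map ∂_1: C_1 → C_0 maps an edge to its endpoints' difference, ∂[p,q] = q − p.
The resulting 6×12 matrix has rank 5, and its Smith normal form has invariant factors (1,1,1,1,1).

The boundary map ∂_2: C_2 → C_1 sends each 2-simplex [p,q,r] to [q,r] − [p,r] + [p,q]. For instance
  ∂[0,1,3] = [1,3] − [0,3] + [0,1],
  ∂[2,4,5] = [4,5] − [2,5] + [2,4].
As a 12×6 matrix over Z this has rank 6, with invariant factors (1,1,1,1,1,1).

From H_k ≅ ker(∂_k) / im(∂_{k+1}) we obtain:

  H_0: rank C_0 − rank ∂_1 = 6 − 5 = 1, and the invariant factors of ∂_1 are all 1, so H_0 ≅ Z.
  H_1: rank ker ∂_1 − rank ∂_2 = (12 − 5) − 6 = 1, and the invariant factors of ∂_2 are all 1, so H_1 ≅ Z.
  H_2: rank ker ∂_2 − rank ∂_3 = (6 − 6) − 0 = 0, and there is no ∂_3, so H_2 ≅ 0.

As a check, the Euler characteristic is 6 − 12 + 6 = 0, which agrees with 1 − 1 + 0 = 0.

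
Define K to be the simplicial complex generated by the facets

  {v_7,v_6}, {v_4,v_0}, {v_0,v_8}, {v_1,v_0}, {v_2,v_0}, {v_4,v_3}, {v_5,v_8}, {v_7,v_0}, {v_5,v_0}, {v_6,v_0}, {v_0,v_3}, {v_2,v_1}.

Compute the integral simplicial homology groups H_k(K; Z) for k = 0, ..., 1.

H_0 ≅ Z,  H_1 ≅ Z^4.

K has 9 vertices, 12 edges.
rank ∂_0 = 0, rank ∂_1 = 8 ⇒ b_0 = 9 − 0 − 8 = 1; all invariant factors of ∂_1 are 1 so no torsion. So H_0 = Z.
rank ∂_1 = 8, rank ∂_2 = 0 ⇒ b_1 = 12 − 8 − 0 = 4. So H_1 = Z^4.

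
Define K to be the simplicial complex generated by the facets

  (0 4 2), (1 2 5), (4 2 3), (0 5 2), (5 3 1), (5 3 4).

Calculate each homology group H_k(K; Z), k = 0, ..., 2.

H_0 ≅ Z,  H_1 ≅ Z,  H_2 = 0.

Take the total order 0 < 1 < 2 < 3 < 4 < 5 on the vertex set. Then K (dimension 2) consists of the simplices:

  0-simplices (6): [0], [1], [2], [3], [4], [5]
  1-simplices (12): [0,2], [0,4], [0,5], [1,2], [1,3], [1,5], [2,3], [2,4], [2,5], [3,4], [3,5], [4,5]
  2-simplices (6): [0,2,4], [0,2,5], [1,2,5], [1,3,5], [2,3,4], [3,4,5]

Hence C_0 ≅ Z^6, C_1 ≅ Z^12, C_2 ≅ Z^6.

∂_1: C_1 → C_0 maps an edge to its endpoints' difference, ∂[p,q] = q − p.
As a 6×12 matrix over Z this has rank 5, with invariant factors (1,1,1,1,1).

Boundary ∂_2: C_2 → C_1 acts by ∂[p,q,r] = [q,r] − [p,r] + [p,q]. For instance
  ∂[1,2,5] = [2,5] − [1,5] + [1,2],
  ∂[2,3,4] = [3,4] − [2,4] + [2,3].
The resulting 12×6 matrix has rank 6, and its Smith normal form has invariant factors (1,1,1,1,1,1).

Computing H_k = (kernel of ∂_k) / (image of ∂_{k+1}):

  H_0: rank C_0 − rank ∂_1 = 6 − 5 = 1, and the invariant factors of ∂_1 are all 1, so H_0 = Z.
  H_1: rank ker ∂_1 − rank ∂_2 = (12 − 5) − 6 = 1, and the invariant factors of ∂_2 are all 1, so H_1 = Z.
  H_2: rank ker ∂_2 − rank ∂_3 = (6 − 6) − 0 = 0, and there is no ∂_3, so H_2 = 0.

As a check, the Euler characteristic is 6 − 12 + 6 = 0, which agrees with 1 − 1 + 0 = 0.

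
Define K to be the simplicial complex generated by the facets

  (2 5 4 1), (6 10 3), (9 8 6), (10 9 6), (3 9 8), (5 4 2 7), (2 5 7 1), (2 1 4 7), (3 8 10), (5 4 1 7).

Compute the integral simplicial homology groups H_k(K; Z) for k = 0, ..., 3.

Fix the vertex order 1 < 2 < 3 < 4 < 5 < 6 < 7 < 8 < 9 < 10 and write every simplex with vertices in increasing order. Then dim K = 3 and the simplices of K are:

  0-simplices (10): [1], [2], [3], [4], [5], [6], [7], [8], [9], [10]
  1-simplices (20): [1,2], [1,4], [1,5], [1,7], [2,4], [2,5], [2,7], [3,6], [3,8], [3,9], [3,10], [4,5], [4,7], [5,7], [6,8], [6,9], [6,10], [8,9], [8,10], [9,10]
  2-simplices (15): [1,2,4], [1,2,5], [1,2,7], [1,4,5], [1,4,7], [1,5,7], [2,4,5], [2,4,7], [2,5,7], [3,6,10], [3,8,9], [3,8,10], [4,5,7], [6,8,9], [6,9,10]
  3-simplices (5): [1,2,4,5], [1,2,4,7], [1,2,5,7], [1,4,5,7], [2,4,5,7]

Hence C_0 ≅ Z^10, C_1 ≅ Z^20, C_2 ≅ Z^15, C_3 ≅ Z^5.

∂_1: C_1 → C_0 sends each edge [p,q] (with p < q) to q − p. For instance
  ∂[1,5] = [5] − [1].
This gives a 10×20 integer matrix of rank 8; reducing to Smith normal form yields diagonal entries (1,1,1,1,1,1,1,1).

The boundary map ∂_2: C_2 → C_1 maps a triangle to the signed sum of its edges. For instance
  ∂[2,4,7] = [4,7] − [2,7] + [2,4],
  ∂[1,4,7] = [4,7] − [1,7] + [1,4].
The resulting 20×15 matrix has rank 11, and its Smith normal form has invariant factors (1,1,1,1,1,1,1,1,1,1,1).

Boundary ∂_3: C_3 → C_2 sends each 3-simplex σ to the alternating sum Σ_i (−1)^i (σ with its i-th vertex removed). For instance
  ∂[1,4,5,7] = [4,5,7] − [1,5,7] + [1,4,7] − [1,4,5],
  ∂[1,2,5,7] = [2,5,7] − [1,5,7] + [1,2,7] − [1,2,5].
The resulting 15×5 matrix has rank 4, and its Smith normal form has invariant factors (1,1,1,1).

From H_k ≅ ker(∂_k) / im(∂_{k+1}) we obtain:

  H_0: rank C_0 − rank ∂_1 = 10 − 8 = 2, and the invariant factors of ∂_1 are all 1, so H_0 ≅ Z^2.
  H_1: rank ker ∂_1 − rank ∂_2 = (20 − 8) − 11 = 1, and the invariant factors of ∂_2 are all 1, so H_1 ≅ Z.
  H_2: rank ker ∂_2 − rank ∂_3 = (15 − 11) − 4 = 0, and the invariant factors of ∂_3 are all 1, so H_2 ≅ 0.
  H_3: rank ker ∂_3 − rank ∂_4 = (5 − 4) − 0 = 1, and there is no ∂_4, so H_3 ≅ Z.

(K is a triangulation of the disjoint union of the 3-sphere S^3 and the Möbius band.)

H_0 = Z^2,  H_1 = Z,  H_2 = 0,  H_3 = Z.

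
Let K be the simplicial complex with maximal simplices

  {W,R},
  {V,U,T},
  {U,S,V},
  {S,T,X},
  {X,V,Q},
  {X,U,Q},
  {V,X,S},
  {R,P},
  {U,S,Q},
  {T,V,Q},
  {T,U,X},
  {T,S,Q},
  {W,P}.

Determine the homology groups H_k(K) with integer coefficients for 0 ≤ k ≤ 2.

H_0 ≅ Z^2,  H_1 ≅ Z ⊕ Z/2Z,  H_2 = 0.

Fix the vertex order P < Q < R < S < T < U < V < W < X and write every simplex with vertices in increasing order. Then dim K = 2 and the simplices of K are:

  0-simplices (9): P, Q, R, S, T, U, V, W, X
  1-simplices (18): PR, PW, QS, QT, QU, QV, QX, RW, ST, SU, SV, SX, TU, TV, TX, UV, UX, VX
  2-simplices (10): QST, QSU, QTV, QUX, QVX, STX, SUV, SVX, TUV, TUX

giving chain groups C_0 ≅ Z^9, C_1 ≅ Z^18, C_2 ≅ Z^10.

The boundary map ∂_1: C_1 → C_0 sends each edge [p,q] (with p < q) to q − p. For instance
  ∂TV = V − T.
As a 9×18 matrix over Z this has rank 7, with invariant factors (1,1,1,1,1,1,1).

Boundary ∂_2: C_2 → C_1 sends each 2-simplex [p,q,r] to [q,r] − [p,r] + [p,q]. For instance
  ∂SVX = VX − SX + SV,
  ∂QVX = VX − QX + QV.
The 18×10 boundary matrix has rank 10 and Smith normal form diag(1,1,1,1,1,1,1,1,1,2).

Reading off H_k = ker ∂_k / im ∂_{k+1}:

  H_0: rank C_0 − rank ∂_1 = 9 − 7 = 2, and the invariant factors of ∂_1 are all 1, so H_0 = Z^2.
  H_1: rank ker ∂_1 − rank ∂_2 = (18 − 7) − 10 = 1, and ∂_2 has invariant factor 2 > 1, so H_1 = Z ⊕ Z/2Z.
  H_2: rank ker ∂_2 − rank ∂_3 = (10 − 10) − 0 = 0, and there is no ∂_3, so H_2 = 0.

As a check, the Euler characteristic is 9 − 18 + 10 = 1, which agrees with 2 − 1 + 0 = 1.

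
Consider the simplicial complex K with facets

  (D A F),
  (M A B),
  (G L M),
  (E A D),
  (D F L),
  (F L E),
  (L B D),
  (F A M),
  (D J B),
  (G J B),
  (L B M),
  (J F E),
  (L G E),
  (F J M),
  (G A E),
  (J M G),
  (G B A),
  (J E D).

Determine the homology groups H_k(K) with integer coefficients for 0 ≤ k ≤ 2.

We work with the vertex ordering A < B < D < E < F < G < J < L < M. The simplices of K, each written with vertices in increasing order, are:

  0-simplices (9): A, B, D, E, F, G, J, L, M
  1-simplices (27): AB, AD, AE, AF, AG, AM, BD, BG, BJ, BL, BM, DE, DF, DJ, DL, EF, EG, EJ, EL, FJ, FL, FM, GJ, GL, GM, JM, LM
  2-simplices (18): ABG, ABM, ADE, ADF, AEG, AFM, BDJ, BDL, BGJ, BLM, DEJ, DFL, EFJ, EFL, EGL, FJM, GJM, GLM

giving chain groups C_0 ≅ Z^9, C_1 ≅ Z^27, C_2 ≅ Z^18.

The boundary map ∂_1: C_1 → C_0 is given by ∂[p,q] = [q] − [p]. For instance
  ∂AD = D − A.
As a 9×27 matrix over Z this has rank 8, with invariant factors (1,1,1,1,1,1,1,1).

The boundary map ∂_2: C_2 → C_1 acts by ∂[p,q,r] = [q,r] − [p,r] + [p,q]. For instance
  ∂ADE = DE − AE + AD,
  ∂BLM = LM − BM + BL.
The 27×18 boundary matrix has rank 18 and Smith normal form diag(1,1,1,1,1,1,1,1,1,1,1,1,1,1,1,1,1,2).

From H_k ≅ ker(∂_k) / im(∂_{k+1}) we obtain:

  H_0: rank C_0 − rank ∂_1 = 9 − 8 = 1, and the invariant factors of ∂_1 are all 1, so H_0 ≅ Z.
  H_1: rank ker ∂_1 − rank ∂_2 = (27 − 8) − 18 = 1, and ∂_2 has invariant factor 2 > 1, so H_1 ≅ Z ⊕ Z/2Z.
  H_2: rank ker ∂_2 − rank ∂_3 = (18 − 18) − 0 = 0, and there is no ∂_3, so H_2 ≅ 0.

H_0 = Z,  H_1 = Z ⊕ Z/2Z,  H_2 = 0.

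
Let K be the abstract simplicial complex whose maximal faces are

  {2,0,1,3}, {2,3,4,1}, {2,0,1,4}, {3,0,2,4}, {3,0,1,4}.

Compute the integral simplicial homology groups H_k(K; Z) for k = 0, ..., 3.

We work with the vertex ordering 0 < 1 < 2 < 3 < 4. The simplices of K, each written with vertices in increasing order, are:

  0-simplices (5): [0], [1], [2], [3], [4]
  1-simplices (10): [0,1], [0,2], [0,3], [0,4], [1,2], [1,3], [1,4], [2,3], [2,4], [3,4]
  2-simplices (10): [0,1,2], [0,1,3], [0,1,4], [0,2,3], [0,2,4], [0,3,4], [1,2,3], [1,2,4], [1,3,4], [2,3,4]
  3-simplices (5): [0,1,2,3], [0,1,2,4], [0,1,3,4], [0,2,3,4], [1,2,3,4]

Hence C_0 ≅ Z^5, C_1 ≅ Z^10, C_2 ≅ Z^10, C_3 ≅ Z^5.

∂_1: C_1 → C_0 sends each edge [p,q] (with p < q) to q − p. For instance
  ∂[1,2] = [2] − [1].
As a 5×10 matrix over Z this has rank 4, with invariant factors (1,1,1,1).

∂_2: C_2 → C_1 acts by ∂[p,q,r] = [q,r] − [p,r] + [p,q]. For instance
  ∂[2,3,4] = [3,4] − [2,4] + [2,3],
  ∂[0,1,2] = [1,2] − [0,2] + [0,1].
As a 10×10 matrix over Z this has rank 6, with invariant factors (1,1,1,1,1,1).

The boundary map ∂_3: C_3 → C_2 sends each 3-simplex σ to the alternating sum Σ_i (−1)^i (σ with its i-th vertex removed). For instance
  ∂[0,1,2,4] = [1,2,4] − [0,2,4] + [0,1,4] − [0,1,2],
  ∂[1,2,3,4] = [2,3,4] − [1,3,4] + [1,2,4] − [1,2,3].
This gives a 10×5 integer matrix of rank 4; reducing to Smith normal form yields diagonal entries (1,1,1,1).

Reading off H_k = ker ∂_k / im ∂_{k+1}:

  H_0: rank C_0 − rank ∂_1 = 5 − 4 = 1, and the invariant factors of ∂_1 are all 1, so H_0 ≅ Z.
  H_1: rank ker ∂_1 − rank ∂_2 = (10 − 4) − 6 = 0, and the invariant factors of ∂_2 are all 1, so H_1 ≅ 0.
  H_2: rank ker ∂_2 − rank ∂_3 = (10 − 6) − 4 = 0, and the invariant factors of ∂_3 are all 1, so H_2 ≅ 0.
  H_3: rank ker ∂_3 − rank ∂_4 = (5 − 4) − 0 = 1, and there is no ∂_4, so H_3 ≅ Z.

H_0 = Z,  H_1 = 0,  H_2 = 0,  H_3 = Z.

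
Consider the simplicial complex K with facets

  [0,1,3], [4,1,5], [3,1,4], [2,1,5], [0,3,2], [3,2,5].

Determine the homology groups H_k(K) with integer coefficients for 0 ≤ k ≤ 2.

H_0 ≅ Z,  H_1 ≅ Z,  H_2 = 0.

Fix the vertex order 0 < 1 < 2 < 3 < 4 < 5 and write every simplex with vertices in increasing order. Then dim K = 2 and the simplices of K are:

  0-simplices (6): [0], [1], [2], [3], [4], [5]
  1-simplices (12): [0,1], [0,2], [0,3], [1,2], [1,3], [1,4], [1,5], [2,3], [2,5], [3,4], [3,5], [4,5]
  2-simplices (6): [0,1,3], [0,2,3], [1,2,5], [1,3,4], [1,4,5], [2,3,5]

so the chain groups are C_0 ≅ Z^6, C_1 ≅ Z^12, C_2 ≅ Z^6.

The boundary map ∂_1: C_1 → C_0 maps an edge to its endpoints' difference, ∂[p,q] = q − p.
This gives a 6×12 integer matrix of rank 5; reducing to Smith normal form yields diagonal entries (1,1,1,1,1).

Boundary ∂_2: C_2 → C_1 sends each 2-simplex [p,q,r] to [q,r] − [p,r] + [p,q]. For instance
  ∂[0,2,3] = [2,3] − [0,3] + [0,2],
  ∂[0,1,3] = [1,3] − [0,3] + [0,1].
As a 12×6 matrix over Z this has rank 6, with invariant factors (1,1,1,1,1,1).

Computing H_k = (kernel of ∂_k) / (image of ∂_{k+1}):

  H_0: rank C_0 − rank ∂_1 = 6 − 5 = 1, and the invariant factors of ∂_1 are all 1, so H_0 ≅ Z.
  H_1: rank ker ∂_1 − rank ∂_2 = (12 − 5) − 6 = 1, and the invariant factors of ∂_2 are all 1, so H_1 ≅ Z.
  H_2: rank ker ∂_2 − rank ∂_3 = (6 − 6) − 0 = 0, and there is no ∂_3, so H_2 ≅ 0.

As a check, the Euler characteristic is 6 − 12 + 6 = 0, which agrees with 1 − 1 + 0 = 0.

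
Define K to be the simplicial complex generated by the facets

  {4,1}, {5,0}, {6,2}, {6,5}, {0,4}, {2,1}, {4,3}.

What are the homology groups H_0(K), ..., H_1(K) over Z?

We work with the vertex ordering 0 < 1 < 2 < 3 < 4 < 5 < 6. The simplices of K, each written with vertices in increasing order, are:

  0-simplices (7): [0], [1], [2], [3], [4], [5], [6]
  1-simplices (7): [0,4], [0,5], [1,2], [1,4], [2,6], [3,4], [5,6]

so the chain groups are C_0 ≅ Z^7, C_1 ≅ Z^7.

The boundary map ∂_1: C_1 → C_0 is given by ∂[p,q] = [q] − [p].
The resulting 7×7 matrix has rank 6, and its Smith normal form has invariant factors (1,1,1,1,1,1).

Now H_k = ker ∂_k / im ∂_{k+1}, so:

  H_0: rank C_0 − rank ∂_1 = 7 − 6 = 1, and the invariant factors of ∂_1 are all 1, so H_0 ≅ Z.
  H_1: rank ker ∂_1 − rank ∂_2 = (7 − 6) − 0 = 1, and there is no ∂_2, so H_1 ≅ Z.

H_0 = Z,  H_1 = Z.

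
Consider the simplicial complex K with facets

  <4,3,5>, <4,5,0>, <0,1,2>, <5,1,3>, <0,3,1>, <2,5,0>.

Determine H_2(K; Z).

H_2 = 0.

Take the total order 0 < 1 < 2 < 3 < 4 < 5 on the vertex set. Then K (dimension 2) consists of the simplices:

  0-simplices (6): [0], [1], [2], [3], [4], [5]
  1-simplices (12): [0,1], [0,2], [0,3], [0,4], [0,5], [1,2], [1,3], [1,5], [2,5], [3,4], [3,5], [4,5]
  2-simplices (6): [0,1,2], [0,1,3], [0,2,5], [0,4,5], [1,3,5], [3,4,5]

so the chain groups are C_0 ≅ Z^6, C_1 ≅ Z^12, C_2 ≅ Z^6.

Boundary ∂_1: C_1 → C_0 is given by ∂[p,q] = [q] − [p]. For instance
  ∂[3,5] = [5] − [3].
As a 6×12 matrix over Z this has rank 5, with invariant factors (1,1,1,1,1).

Boundary ∂_2: C_2 → C_1 maps a triangle to the signed sum of its edges. For instance
  ∂[1,3,5] = [3,5] − [1,5] + [1,3],
  ∂[3,4,5] = [4,5] − [3,5] + [3,4].
This gives a 12×6 integer matrix of rank 6; reducing to Smith normal form yields diagonal entries (1,1,1,1,1,1).

Now H_k = ker ∂_k / im ∂_{k+1}, so:

  H_2: rank ker ∂_2 − rank ∂_3 = (6 − 6) − 0 = 0, and there is no ∂_3, so H_2 = 0.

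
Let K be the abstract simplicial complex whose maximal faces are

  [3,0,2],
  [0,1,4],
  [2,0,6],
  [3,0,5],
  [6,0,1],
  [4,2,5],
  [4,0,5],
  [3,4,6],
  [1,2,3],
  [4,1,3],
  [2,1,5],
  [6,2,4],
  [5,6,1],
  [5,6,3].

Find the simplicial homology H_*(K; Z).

H_0 = Z,  H_1 = Z^2,  H_2 = Z.

Order the vertices as 0 < 1 < 2 < 3 < 4 < 5 < 6. Listing each simplex with vertices in this order, K has dimension 2 with simplices:

  0-simplices (7): [0], [1], [2], [3], [4], [5], [6]
  1-simplices (21): [0,1], [0,2], [0,3], [0,4], [0,5], [0,6], [1,2], [1,3], [1,4], [1,5], [1,6], [2,3], [2,4], [2,5], [2,6], [3,4], [3,5], [3,6], [4,5], [4,6], [5,6]
  2-simplices (14): [0,1,4], [0,1,6], [0,2,3], [0,2,6], [0,3,5], [0,4,5], [1,2,3], [1,2,5], [1,3,4], [1,5,6], [2,4,5], [2,4,6], [3,4,6], [3,5,6]

so the chain groups are C_0 ≅ Z^7, C_1 ≅ Z^21, C_2 ≅ Z^14.

The boundary map ∂_1: C_1 → C_0 is given by ∂[p,q] = [q] − [p]. For instance
  ∂[5,6] = [6] − [5].
As a 7×21 matrix over Z this has rank 6, with invariant factors (1,1,1,1,1,1).

Boundary ∂_2: C_2 → C_1 sends each 2-simplex [p,q,r] to [q,r] − [p,r] + [p,q]. For instance
  ∂[3,5,6] = [5,6] − [3,6] + [3,5],
  ∂[0,2,6] = [2,6] − [0,6] + [0,2].
The resulting 21×14 matrix has rank 13, and its Smith normal form has invariant factors (1,1,1,1,1,1,1,1,1,1,1,1,1).

From H_k ≅ ker(∂_k) / im(∂_{k+1}) we obtain:

  H_0: rank C_0 − rank ∂_1 = 7 − 6 = 1, and the invariant factors of ∂_1 are all 1, so H_0 = Z.
  H_1: rank ker ∂_1 − rank ∂_2 = (21 − 6) − 13 = 2, and the invariant factors of ∂_2 are all 1, so H_1 = Z^2.
  H_2: rank ker ∂_2 − rank ∂_3 = (14 − 13) − 0 = 1, and there is no ∂_3, so H_2 = Z.

As a check, the Euler characteristic is 7 − 21 + 14 = 0, which agrees with 1 − 2 + 1 = 0.
(K is a triangulation of the torus T^2.)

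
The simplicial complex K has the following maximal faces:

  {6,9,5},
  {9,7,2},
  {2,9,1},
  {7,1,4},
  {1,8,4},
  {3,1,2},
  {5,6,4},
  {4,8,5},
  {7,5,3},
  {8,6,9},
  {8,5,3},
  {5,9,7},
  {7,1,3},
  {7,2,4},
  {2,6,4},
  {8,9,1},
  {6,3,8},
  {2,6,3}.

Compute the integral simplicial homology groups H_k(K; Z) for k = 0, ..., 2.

H_0 ≅ Z,  H_1 ≅ Z ⊕ Z/2Z,  H_2 = 0.

Order the vertices as 1 < 2 < 3 < 4 < 5 < 6 < 7 < 8 < 9. Listing each simplex with vertices in this order, K has dimension 2 with simplices:

  0-simplices (9): [1], [2], [3], [4], [5], [6], [7], [8], [9]
  1-simplices (27): (27 of them)
  2-simplices (18): [1,2,3], [1,2,9], [1,3,7], [1,4,7], [1,4,8], [1,8,9], [2,3,6], [2,4,6], [2,4,7], [2,7,9], [3,5,7], [3,5,8], [3,6,8], [4,5,6], [4,5,8], [5,6,9], [5,7,9], [6,8,9]

Hence C_0 ≅ Z^9, C_1 ≅ Z^27, C_2 ≅ Z^18.

∂_1: C_1 → C_0 sends each edge [p,q] (with p < q) to q − p. For instance
  ∂[2,7] = [7] − [2].
The 9×27 boundary matrix has rank 8 and Smith normal form diag(1,1,1,1,1,1,1,1).

The boundary map ∂_2: C_2 → C_1 sends each 2-simplex [p,q,r] to [q,r] − [p,r] + [p,q]. For instance
  ∂[1,4,7] = [4,7] − [1,7] + [1,4],
  ∂[1,2,3] = [2,3] − [1,3] + [1,2].
The 27×18 boundary matrix has rank 18 and Smith normal form diag(1,1,1,1,1,1,1,1,1,1,1,1,1,1,1,1,1,2).

Reading off H_k = ker ∂_k / im ∂_{k+1}:

  H_0: rank C_0 − rank ∂_1 = 9 − 8 = 1, and the invariant factors of ∂_1 are all 1, so H_0 ≅ Z.
  H_1: rank ker ∂_1 − rank ∂_2 = (27 − 8) − 18 = 1, and ∂_2 has invariant factor 2 > 1, so H_1 ≅ Z ⊕ Z/2Z.
  H_2: rank ker ∂_2 − rank ∂_3 = (18 − 18) − 0 = 0, and there is no ∂_3, so H_2 ≅ 0.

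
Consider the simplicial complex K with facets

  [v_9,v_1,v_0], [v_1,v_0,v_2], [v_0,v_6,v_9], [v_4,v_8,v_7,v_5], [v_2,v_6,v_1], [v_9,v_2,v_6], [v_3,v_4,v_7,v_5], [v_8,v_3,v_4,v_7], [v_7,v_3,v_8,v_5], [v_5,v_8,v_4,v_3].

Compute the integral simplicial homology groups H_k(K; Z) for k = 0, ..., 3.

H_0 = Z^2,  H_1 = Z,  H_2 = 0,  H_3 = Z.

Order the vertices as v_0 < v_1 < v_2 < v_3 < v_4 < v_5 < v_6 < v_7 < v_8 < v_9. Listing each simplex with vertices in this order, K has dimension 3 with simplices:

  0-simplices (10): [v_0], [v_1], [v_2], [v_3], [v_4], [v_5], [v_6], [v_7], [v_8], [v_9]
  1-simplices (20): (20 of them)
  2-simplices (15): (15 of them)
  3-simplices (5): [v_3,v_4,v_5,v_7], [v_3,v_4,v_5,v_8], [v_3,v_4,v_7,v_8], [v_3,v_5,v_7,v_8], [v_4,v_5,v_7,v_8]

Hence C_0 ≅ Z^10, C_1 ≅ Z^20, C_2 ≅ Z^15, C_3 ≅ Z^5.

∂_1: C_1 → C_0 is given by ∂[p,q] = [q] − [p]. For instance
  ∂[v_0,v_2] = [v_2] − [v_0].
The 10×20 boundary matrix has rank 8 and Smith normal form diag(1,1,1,1,1,1,1,1).

Boundary ∂_2: C_2 → C_1 maps a triangle to the signed sum of its edges. For instance
  ∂[v_2,v_6,v_9] = [v_6,v_9] − [v_2,v_9] + [v_2,v_6],
  ∂[v_3,v_7,v_8] = [v_7,v_8] − [v_3,v_8] + [v_3,v_7].
As a 20×15 matrix over Z this has rank 11, with invariant factors (1,1,1,1,1,1,1,1,1,1,1).

Boundary ∂_3: C_3 → C_2 sends each 3-simplex σ to the alternating sum Σ_i (−1)^i (σ with its i-th vertex removed). For instance
  ∂[v_3,v_4,v_5,v_8] = [v_4,v_5,v_8] − [v_3,v_5,v_8] + [v_3,v_4,v_8] − [v_3,v_4,v_5],
  ∂[v_3,v_4,v_5,v_7] = [v_4,v_5,v_7] − [v_3,v_5,v_7] + [v_3,v_4,v_7] − [v_3,v_4,v_5].
The 15×5 boundary matrix has rank 4 and Smith normal form diag(1,1,1,1).

From H_k ≅ ker(∂_k) / im(∂_{k+1}) we obtain:

  H_0: rank C_0 − rank ∂_1 = 10 − 8 = 2, and the invariant factors of ∂_1 are all 1, so H_0 = Z^2.
  H_1: rank ker ∂_1 − rank ∂_2 = (20 − 8) − 11 = 1, and the invariant factors of ∂_2 are all 1, so H_1 = Z.
  H_2: rank ker ∂_2 − rank ∂_3 = (15 − 11) − 4 = 0, and the invariant factors of ∂_3 are all 1, so H_2 = 0.
  H_3: rank ker ∂_3 − rank ∂_4 = (5 − 4) − 0 = 1, and there is no ∂_4, so H_3 = Z.

As a check, the Euler characteristic is 10 − 20 + 15 − 5 = 0, which agrees with 2 − 1 + 0 − 1 = 0.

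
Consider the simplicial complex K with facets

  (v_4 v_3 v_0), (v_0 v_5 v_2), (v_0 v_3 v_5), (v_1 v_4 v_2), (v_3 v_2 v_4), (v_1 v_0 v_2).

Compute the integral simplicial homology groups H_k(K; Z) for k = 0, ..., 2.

H_0 = Z,  H_1 = Z,  H_2 = 0.

Fix the vertex order v_0 < v_1 < v_2 < v_3 < v_4 < v_5 and write every simplex with vertices in increasing order. Then dim K = 2 and the simplices of K are:

  0-simplices (6): [v_0], [v_1], [v_2], [v_3], [v_4], [v_5]
  1-simplices (12): [v_0,v_1], [v_0,v_2], [v_0,v_3], [v_0,v_4], [v_0,v_5], [v_1,v_2], [v_1,v_4], [v_2,v_3], [v_2,v_4], [v_2,v_5], [v_3,v_4], [v_3,v_5]
  2-simplices (6): [v_0,v_1,v_2], [v_0,v_2,v_5], [v_0,v_3,v_4], [v_0,v_3,v_5], [v_1,v_2,v_4], [v_2,v_3,v_4]

giving chain groups C_0 ≅ Z^6, C_1 ≅ Z^12, C_2 ≅ Z^6.

∂_1: C_1 → C_0 maps an edge to its endpoints' difference, ∂[p,q] = q − p.
This gives a 6×12 integer matrix of rank 5; reducing to Smith normal form yields diagonal entries (1,1,1,1,1).

The boundary map ∂_2: C_2 → C_1 sends each 2-simplex [p,q,r] to [q,r] − [p,r] + [p,q]. For instance
  ∂[v_1,v_2,v_4] = [v_2,v_4] − [v_1,v_4] + [v_1,v_2],
  ∂[v_0,v_1,v_2] = [v_1,v_2] − [v_0,v_2] + [v_0,v_1].
The 12×6 boundary matrix has rank 6 and Smith normal form diag(1,1,1,1,1,1).

Reading off H_k = ker ∂_k / im ∂_{k+1}:

  H_0: rank C_0 − rank ∂_1 = 6 − 5 = 1, and the invariant factors of ∂_1 are all 1, so H_0 = Z.
  H_1: rank ker ∂_1 − rank ∂_2 = (12 − 5) − 6 = 1, and the invariant factors of ∂_2 are all 1, so H_1 = Z.
  H_2: rank ker ∂_2 − rank ∂_3 = (6 − 6) − 0 = 0, and there is no ∂_3, so H_2 = 0.

(K is a triangulation of the cylinder S^1 x I.)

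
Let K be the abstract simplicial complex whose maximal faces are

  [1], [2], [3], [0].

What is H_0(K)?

We work with the vertex ordering 0 < 1 < 2 < 3. The simplices of K, each written with vertices in increasing order, are:

  0-simplices (4): [0], [1], [2], [3]

giving chain groups C_0 ≅ Z^4.

Computing H_k = (kernel of ∂_k) / (image of ∂_{k+1}):

  H_0: rank C_0 − rank ∂_1 = 4 − 0 = 4, and there is no ∂_1, so H_0 = Z^4.

H_0 = Z^4.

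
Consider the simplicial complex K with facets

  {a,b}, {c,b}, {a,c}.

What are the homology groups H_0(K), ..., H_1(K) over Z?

H_0 = Z,  H_1 = Z.

Fix the vertex order a < b < c and write every simplex with vertices in increasing order. Then dim K = 1 and the simplices of K are:

  0-simplices (3): a, b, c
  1-simplices (3): ab, ac, bc

Hence C_0 ≅ Z^3, C_1 ≅ Z^3.

The boundary map ∂_1: C_1 → C_0 maps an edge to its endpoints' difference, ∂[p,q] = q − p. For instance
  ∂bc = c − b.
The 3×3 boundary matrix has rank 2 and Smith normal form diag(1,1).

Computing H_k = (kernel of ∂_k) / (image of ∂_{k+1}):

  H_0: rank C_0 − rank ∂_1 = 3 − 2 = 1, and the invariant factors of ∂_1 are all 1, so H_0 ≅ Z.
  H_1: rank ker ∂_1 − rank ∂_2 = (3 − 2) − 0 = 1, and there is no ∂_2, so H_1 ≅ Z.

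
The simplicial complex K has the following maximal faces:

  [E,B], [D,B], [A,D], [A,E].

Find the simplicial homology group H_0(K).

H_0 = Z.

Take the total order A < B < D < E on the vertex set. Then K (dimension 1) consists of the simplices:

  0-simplices (4): A, B, D, E
  1-simplices (4): AD, AE, BD, BE

Hence C_0 ≅ Z^4, C_1 ≅ Z^4.

The boundary map ∂_1: C_1 → C_0 maps an edge to its endpoints' difference, ∂[p,q] = q − p.
The 4×4 boundary matrix has rank 3 and Smith normal form diag(1,1,1).

Reading off H_k = ker ∂_k / im ∂_{k+1}:

  H_0: rank C_0 − rank ∂_1 = 4 − 3 = 1, and the invariant factors of ∂_1 are all 1, so H_0 = Z.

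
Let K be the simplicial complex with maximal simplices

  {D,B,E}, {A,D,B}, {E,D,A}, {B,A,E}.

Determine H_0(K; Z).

We work with the vertex ordering A < B < D < E. The simplices of K, each written with vertices in increasing order, are:

  0-simplices (4): A, B, D, E
  1-simplices (6): AB, AD, AE, BD, BE, DE
  2-simplices (4): ABD, ABE, ADE, BDE

Hence C_0 ≅ Z^4, C_1 ≅ Z^6, C_2 ≅ Z^4.

∂_1: C_1 → C_0 maps an edge to its endpoints' difference, ∂[p,q] = q − p.
The resulting 4×6 matrix has rank 3, and its Smith normal form has invariant factors (1,1,1).

Boundary ∂_2: C_2 → C_1 maps a triangle to the signed sum of its edges. For instance
  ∂BDE = DE − BE + BD,
  ∂ADE = DE − AE + AD.
As a 6×4 matrix over Z this has rank 3, with invariant factors (1,1,1).

From H_k ≅ ker(∂_k) / im(∂_{k+1}) we obtain:

  H_0: rank C_0 − rank ∂_1 = 4 − 3 = 1, and the invariant factors of ∂_1 are all 1, so H_0 ≅ Z.

H_0 ≅ Z.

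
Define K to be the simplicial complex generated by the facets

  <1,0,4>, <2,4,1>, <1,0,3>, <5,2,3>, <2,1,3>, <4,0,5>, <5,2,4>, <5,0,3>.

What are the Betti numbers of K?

We work with the vertex ordering 0 < 1 < 2 < 3 < 4 < 5. The simplices of K, each written with vertices in increasing order, are:

  0-simplices (6): [0], [1], [2], [3], [4], [5]
  1-simplices (12): [0,1], [0,3], [0,4], [0,5], [1,2], [1,3], [1,4], [2,3], [2,4], [2,5], [3,5], [4,5]
  2-simplices (8): [0,1,3], [0,1,4], [0,3,5], [0,4,5], [1,2,3], [1,2,4], [2,3,5], [2,4,5]

so the chain groups are C_0 ≅ Z^6, C_1 ≅ Z^12, C_2 ≅ Z^8.

The boundary map ∂_1: C_1 → C_0 sends each edge [p,q] (with p < q) to q − p.
As a 6×12 matrix over Z this has rank 5, with invariant factors (1,1,1,1,1).

Boundary ∂_2: C_2 → C_1 sends each 2-simplex [p,q,r] to [q,r] − [p,r] + [p,q]. For instance
  ∂[1,2,4] = [2,4] − [1,4] + [1,2],
  ∂[0,1,3] = [1,3] − [0,3] + [0,1].
The resulting 12×8 matrix has rank 7, and its Smith normal form has invariant factors (1,1,1,1,1,1,1).

From H_k ≅ ker(∂_k) / im(∂_{k+1}) we obtain:

  H_0: rank C_0 − rank ∂_1 = 6 − 5 = 1, and the invariant factors of ∂_1 are all 1, so H_0 ≅ Z.
  H_1: rank ker ∂_1 − rank ∂_2 = (12 − 5) − 7 = 0, and the invariant factors of ∂_2 are all 1, so H_1 ≅ 0.
  H_2: rank ker ∂_2 − rank ∂_3 = (8 − 7) − 0 = 1, and there is no ∂_3, so H_2 ≅ Z.

Hence the Betti numbers are b_0 = 1, b_1 = 0, b_2 = 1.

b_0 = 1, b_1 = 0, b_2 = 1.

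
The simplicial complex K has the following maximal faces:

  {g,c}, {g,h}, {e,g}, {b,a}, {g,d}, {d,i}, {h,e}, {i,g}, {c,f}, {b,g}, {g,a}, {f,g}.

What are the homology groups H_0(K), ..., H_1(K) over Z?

We work with the vertex ordering a < b < c < d < e < f < g < h < i. The simplices of K, each written with vertices in increasing order, are:

  0-simplices (9): a, b, c, d, e, f, g, h, i
  1-simplices (12): ab, ag, bg, cf, cg, dg, di, eg, eh, fg, gh, gi

Hence C_0 ≅ Z^9, C_1 ≅ Z^12.

∂_1: C_1 → C_0 maps an edge to its endpoints' difference, ∂[p,q] = q − p.
The 9×12 boundary matrix has rank 8 and Smith normal form diag(1,1,1,1,1,1,1,1).

Computing H_k = (kernel of ∂_k) / (image of ∂_{k+1}):

  H_0: rank C_0 − rank ∂_1 = 9 − 8 = 1, and the invariant factors of ∂_1 are all 1, so H_0 ≅ Z.
  H_1: rank ker ∂_1 − rank ∂_2 = (12 − 8) − 0 = 4, and there is no ∂_2, so H_1 ≅ Z^4.

H_0 = Z,  H_1 = Z^4.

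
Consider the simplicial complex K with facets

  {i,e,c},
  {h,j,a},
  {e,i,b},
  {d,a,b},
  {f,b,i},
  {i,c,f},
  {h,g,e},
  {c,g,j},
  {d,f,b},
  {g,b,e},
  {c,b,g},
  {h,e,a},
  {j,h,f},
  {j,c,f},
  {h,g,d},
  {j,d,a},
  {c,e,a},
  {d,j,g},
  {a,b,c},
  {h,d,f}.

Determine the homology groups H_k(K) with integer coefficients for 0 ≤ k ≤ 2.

H_0 ≅ Z,  H_1 ≅ Z ⊕ Z_2,  H_2 = 0.

Fix the vertex order a < b < c < d < e < f < g < h < i < j and write every simplex with vertices in increasing order. Then dim K = 2 and the simplices of K are:

  0-simplices (10): a, b, c, d, e, f, g, h, i, j
  1-simplices (30): ab, ac, ad, ae, ah, aj, bc, bd, be, bf, bg, bi, ce, cf, cg, ci, cj, df, dg, dh, dj, eg, eh, ei, fh, fi, fj, gh, gj, hj
  2-simplices (20): abc, abd, ace, adj, aeh, ahj, bcg, bdf, beg, bei, bfi, cei, cfi, cfj, cgj, dfh, dgh, dgj, egh, fhj

giving chain groups C_0 ≅ Z^10, C_1 ≅ Z^30, C_2 ≅ Z^20.

The boundary map ∂_1: C_1 → C_0 sends each edge [p,q] (with p < q) to q − p. For instance
  ∂bg = g − b.
The resulting 10×30 matrix has rank 9, and its Smith normal form has invariant factors (1,1,1,1,1,1,1,1,1).

∂_2: C_2 → C_1 sends each 2-simplex [p,q,r] to [q,r] − [p,r] + [p,q]. For instance
  ∂cfi = fi − ci + cf,
  ∂ahj = hj − aj + ah.
The resulting 30×20 matrix has rank 20, and its Smith normal form has invariant factors (1,1,1,1,1,1,1,1,1,1,1,1,1,1,1,1,1,1,1,2).

Computing H_k = (kernel of ∂_k) / (image of ∂_{k+1}):

  H_0: rank C_0 − rank ∂_1 = 10 − 9 = 1, and the invariant factors of ∂_1 are all 1, so H_0 = Z.
  H_1: rank ker ∂_1 − rank ∂_2 = (30 − 9) − 20 = 1, and ∂_2 has invariant factor 2 > 1, so H_1 = Z ⊕ Z_2.
  H_2: rank ker ∂_2 − rank ∂_3 = (20 − 20) − 0 = 0, and there is no ∂_3, so H_2 = 0.

As a check, the Euler characteristic is 10 − 30 + 20 = 0, which agrees with 1 − 1 + 0 = 0.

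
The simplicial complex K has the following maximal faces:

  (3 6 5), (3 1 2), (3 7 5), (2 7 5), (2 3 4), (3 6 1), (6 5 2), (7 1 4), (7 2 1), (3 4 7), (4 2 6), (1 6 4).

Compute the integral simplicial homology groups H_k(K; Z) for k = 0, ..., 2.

Take the total order 1 < 2 < 3 < 4 < 5 < 6 < 7 on the vertex set. Then K (dimension 2) consists of the simplices:

  0-simplices (7): [1], [2], [3], [4], [5], [6], [7]
  1-simplices (18): [1,2], [1,3], [1,4], [1,6], [1,7], [2,3], [2,4], [2,5], [2,6], [2,7], [3,4], [3,5], [3,6], [3,7], [4,6], [4,7], [5,6], [5,7]
  2-simplices (12): [1,2,3], [1,2,7], [1,3,6], [1,4,6], [1,4,7], [2,3,4], [2,4,6], [2,5,6], [2,5,7], [3,4,7], [3,5,6], [3,5,7]

giving chain groups C_0 ≅ Z^7, C_1 ≅ Z^18, C_2 ≅ Z^12.

The boundary map ∂_1: C_1 → C_0 sends each edge [p,q] (with p < q) to q − p.
This gives a 7×18 integer matrix of rank 6; reducing to Smith normal form yields diagonal entries (1,1,1,1,1,1).

Boundary ∂_2: C_2 → C_1 sends each 2-simplex [p,q,r] to [q,r] − [p,r] + [p,q]. For instance
  ∂[3,5,6] = [5,6] − [3,6] + [3,5],
  ∂[1,2,3] = [2,3] − [1,3] + [1,2].
This gives a 18×12 integer matrix of rank 12; reducing to Smith normal form yields diagonal entries (1,1,1,1,1,1,1,1,1,1,1,2).

Computing H_k = (kernel of ∂_k) / (image of ∂_{k+1}):

  H_0: rank C_0 − rank ∂_1 = 7 − 6 = 1, and the invariant factors of ∂_1 are all 1, so H_0 ≅ Z.
  H_1: rank ker ∂_1 − rank ∂_2 = (18 − 6) − 12 = 0, and ∂_2 has invariant factor 2 > 1, so H_1 ≅ Z/2Z.
  H_2: rank ker ∂_2 − rank ∂_3 = (12 − 12) − 0 = 0, and there is no ∂_3, so H_2 ≅ 0.

H_0 ≅ Z,  H_1 ≅ Z/2Z,  H_2 = 0.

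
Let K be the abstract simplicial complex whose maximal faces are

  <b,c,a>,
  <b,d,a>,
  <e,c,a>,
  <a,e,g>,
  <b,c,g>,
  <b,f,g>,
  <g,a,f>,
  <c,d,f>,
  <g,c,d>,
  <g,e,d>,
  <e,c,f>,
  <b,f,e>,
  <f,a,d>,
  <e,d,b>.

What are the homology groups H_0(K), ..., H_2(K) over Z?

Fix the vertex order a < b < c < d < e < f < g and write every simplex with vertices in increasing order. Then dim K = 2 and the simplices of K are:

  0-simplices (7): a, b, c, d, e, f, g
  1-simplices (21): ab, ac, ad, ae, af, ag, bc, bd, be, bf, bg, cd, ce, cf, cg, de, df, dg, ef, eg, fg
  2-simplices (14): abc, abd, ace, adf, aeg, afg, bcg, bde, bef, bfg, cdf, cdg, cef, deg

so the chain groups are C_0 ≅ Z^7, C_1 ≅ Z^21, C_2 ≅ Z^14.

The boundary map ∂_1: C_1 → C_0 maps an edge to its endpoints' difference, ∂[p,q] = q − p. For instance
  ∂eg = g − e.
The 7×21 boundary matrix has rank 6 and Smith normal form diag(1,1,1,1,1,1).

Boundary ∂_2: C_2 → C_1 acts by ∂[p,q,r] = [q,r] − [p,r] + [p,q]. For instance
  ∂cef = ef − cf + ce,
  ∂abc = bc − ac + ab.
This gives a 21×14 integer matrix of rank 13; reducing to Smith normal form yields diagonal entries (1,1,1,1,1,1,1,1,1,1,1,1,1).

Now H_k = ker ∂_k / im ∂_{k+1}, so:

  H_0: rank C_0 − rank ∂_1 = 7 − 6 = 1, and the invariant factors of ∂_1 are all 1, so H_0 ≅ Z.
  H_1: rank ker ∂_1 − rank ∂_2 = (21 − 6) − 13 = 2, and the invariant factors of ∂_2 are all 1, so H_1 ≅ Z^2.
  H_2: rank ker ∂_2 − rank ∂_3 = (14 − 13) − 0 = 1, and there is no ∂_3, so H_2 ≅ Z.

As a check, the Euler characteristic is 7 − 21 + 14 = 0, which agrees with 1 − 2 + 1 = 0.

H_0 ≅ Z,  H_1 ≅ Z^2,  H_2 ≅ Z.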